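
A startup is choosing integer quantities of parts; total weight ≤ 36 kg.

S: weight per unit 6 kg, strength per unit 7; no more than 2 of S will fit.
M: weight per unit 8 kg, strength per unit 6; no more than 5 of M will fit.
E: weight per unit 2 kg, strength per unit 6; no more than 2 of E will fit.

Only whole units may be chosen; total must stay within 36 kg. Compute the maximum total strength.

38

This is a bounded integer knapsack.
E has the best ratio (6/2); taking only E gives at most 2×6 = 12 (stopped by the supply cap of 2).
Mixing does better — 2×S, 2×M, and 2×E: weight 32 ≤ 36, strength 2·7 + 2·6 + 2·6 = 38.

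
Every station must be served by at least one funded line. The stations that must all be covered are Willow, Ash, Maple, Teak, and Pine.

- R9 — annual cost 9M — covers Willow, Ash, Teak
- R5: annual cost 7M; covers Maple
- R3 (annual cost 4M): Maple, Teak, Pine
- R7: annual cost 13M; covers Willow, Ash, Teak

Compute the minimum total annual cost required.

13

Choose R9 and R3: together they cover Willow, Ash, Maple, Teak, Pine — every station.
Total annual cost: 9 + 4 = 13.
No cover costs less than 13.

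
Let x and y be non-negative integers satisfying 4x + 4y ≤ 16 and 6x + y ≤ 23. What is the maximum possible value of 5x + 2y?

Relaxing integrality, the LP optimum is 19.40 at (x,y) = (3.8, 0.2), which is not an integer point.
(x,y)=(3,1): 4·3+4·1=16≤16, 6·3+1·1=19≤23, objective 17.
(x,y)=(3,0): 4·3+4·0=12≤16, 6·3+1·0=18≤23, objective 15.
(x,y)=(2,2): 4·2+4·2=16≤16, 6·2+1·2=14≤23, objective 14.
The best lattice point is (3,1), giving 17.

17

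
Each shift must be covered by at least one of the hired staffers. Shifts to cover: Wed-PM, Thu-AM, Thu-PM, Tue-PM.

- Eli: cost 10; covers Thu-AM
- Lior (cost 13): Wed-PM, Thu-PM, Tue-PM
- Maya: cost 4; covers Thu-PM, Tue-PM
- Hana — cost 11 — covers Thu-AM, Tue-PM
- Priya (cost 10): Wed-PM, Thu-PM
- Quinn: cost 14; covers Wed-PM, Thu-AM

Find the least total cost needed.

Choose Maya and Quinn: together they cover Wed-PM, Thu-AM, Thu-PM, Tue-PM — every shift.
Total cost: 4 + 14 = 18.
No cover costs less than 18.

18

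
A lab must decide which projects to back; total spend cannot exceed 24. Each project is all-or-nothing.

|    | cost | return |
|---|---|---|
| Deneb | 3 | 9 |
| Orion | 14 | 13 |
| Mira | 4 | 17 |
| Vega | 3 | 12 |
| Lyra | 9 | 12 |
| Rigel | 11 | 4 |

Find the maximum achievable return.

Deneb + Mira + Vega + Lyra: cost 3 + 4 + 3 + 9 = 19 ≤ 24, return 9 + 17 + 12 + 12 = 50.
Orion + Mira + Vega: cost 14 + 4 + 3 = 21 ≤ 24, return 13 + 17 + 12 = 42.
Deneb + Orion + Mira + Vega: cost 3 + 14 + 4 + 3 = 24 ≤ 24, return 9 + 13 + 17 + 12 = 51.
Best is Deneb, Orion, Mira, and Vega with total return 51.

51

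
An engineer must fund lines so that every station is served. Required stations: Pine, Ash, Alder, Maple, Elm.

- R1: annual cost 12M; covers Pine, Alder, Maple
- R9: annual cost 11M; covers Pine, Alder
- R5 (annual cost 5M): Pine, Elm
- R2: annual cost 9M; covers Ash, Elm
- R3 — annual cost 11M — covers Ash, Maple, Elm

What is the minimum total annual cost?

21

The greedy cost-per-new-station heuristic would pick R5, R3, and R9 for 27, but a cheaper cover exists.
Choose R1 and R2: together they cover Pine, Ash, Alder, Maple, Elm — every station.
Total annual cost: 12 + 9 = 21.
No cover costs less than 21.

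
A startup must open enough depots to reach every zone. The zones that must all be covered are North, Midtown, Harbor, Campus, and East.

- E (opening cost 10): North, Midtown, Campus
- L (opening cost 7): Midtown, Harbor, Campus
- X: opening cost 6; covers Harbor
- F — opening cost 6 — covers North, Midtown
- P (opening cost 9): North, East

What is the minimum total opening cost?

16

This is a weighted set-cover instance.
Choose L and P: together they cover North, Midtown, Harbor, Campus, East — every zone.
Total opening cost: 7 + 9 = 16.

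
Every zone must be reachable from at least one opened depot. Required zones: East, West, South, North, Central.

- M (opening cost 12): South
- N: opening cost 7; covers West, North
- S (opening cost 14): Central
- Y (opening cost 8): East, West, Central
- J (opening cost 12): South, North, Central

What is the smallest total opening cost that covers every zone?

20

Choose Y and J: together they cover East, West, South, North, Central — every zone.
Total opening cost: 8 + 12 = 20.
No cover costs less than 20.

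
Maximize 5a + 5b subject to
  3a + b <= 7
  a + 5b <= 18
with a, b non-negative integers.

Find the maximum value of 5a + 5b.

20

(a,b)=(1,3): 3·1+1·3=6≤7, 1·1+5·3=16≤18, objective 20.
(a,b)=(1,2): 3·1+1·2=5≤7, 1·1+5·2=11≤18, objective 15.
(a,b)=(0,3): 3·0+1·3=3≤7, 1·0+5·3=15≤18, objective 15.
The best lattice point is (1,3), giving 20.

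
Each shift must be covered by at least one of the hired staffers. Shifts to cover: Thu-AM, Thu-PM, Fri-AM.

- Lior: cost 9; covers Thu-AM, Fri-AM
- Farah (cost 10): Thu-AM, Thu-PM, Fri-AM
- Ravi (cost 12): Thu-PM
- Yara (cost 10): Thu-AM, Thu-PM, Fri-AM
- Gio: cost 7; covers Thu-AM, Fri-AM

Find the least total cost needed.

This is an integer covering problem.
Farah alone covers Thu-AM, Thu-PM, Fri-AM — every shift.
Total cost: 10.

10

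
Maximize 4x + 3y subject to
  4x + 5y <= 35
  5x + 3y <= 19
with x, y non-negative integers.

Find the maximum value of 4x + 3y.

(x,y)=(0,6): 4·0+5·6=30≤35, 5·0+3·6=18≤19, objective 18.
(x,y)=(0,5): 4·0+5·5=25≤35, 5·0+3·5=15≤19, objective 15.
Maximum is 18 at (x,y)=(0,6).

18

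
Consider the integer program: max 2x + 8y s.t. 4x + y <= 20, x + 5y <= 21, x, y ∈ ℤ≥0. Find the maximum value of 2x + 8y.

Relaxing integrality, the LP optimum is 35.26 at (x,y) = (4.16, 3.37), which is not an integer point.
(x,y)=(1,4): 4·1+1·4=8≤20, 1·1+5·4=21≤21, objective 34.
(x,y)=(0,4): 4·0+1·4=4≤20, 1·0+5·4=20≤21, objective 32.
(x,y)=(4,3): 4·4+1·3=19≤20, 1·4+5·3=19≤21, objective 32.
(x,y)=(3,3): 4·3+1·3=15≤20, 1·3+5·3=18≤21, objective 30.
The best lattice point is (1,4), giving 34.

34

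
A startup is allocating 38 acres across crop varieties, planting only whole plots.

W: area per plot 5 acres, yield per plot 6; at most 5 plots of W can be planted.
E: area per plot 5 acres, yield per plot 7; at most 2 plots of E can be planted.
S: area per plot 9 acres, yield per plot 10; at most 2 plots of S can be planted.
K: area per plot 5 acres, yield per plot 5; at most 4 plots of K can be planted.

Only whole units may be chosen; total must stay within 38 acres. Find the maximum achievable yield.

46

E has the best ratio (7/5); taking only E gives at most 2×7 = 14 (stopped by the supply cap of 2).
Mixing does better — 2×W, 2×E, and 2×S: area 38 ≤ 38, yield 2·6 + 2·7 + 2·10 = 46.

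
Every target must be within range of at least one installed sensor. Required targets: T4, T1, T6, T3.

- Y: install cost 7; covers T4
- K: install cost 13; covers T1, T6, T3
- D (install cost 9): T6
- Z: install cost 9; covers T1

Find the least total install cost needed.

20

Choose Y and K: together they cover T4, T1, T6, T3 — every target.
Total install cost: 7 + 13 = 20.
No cover costs less than 20.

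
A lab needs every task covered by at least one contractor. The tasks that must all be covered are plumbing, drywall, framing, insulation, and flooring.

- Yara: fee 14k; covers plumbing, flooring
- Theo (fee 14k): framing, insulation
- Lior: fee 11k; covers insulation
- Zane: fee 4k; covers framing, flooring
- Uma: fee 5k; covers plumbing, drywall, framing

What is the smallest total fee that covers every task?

20

Choose Lior, Zane, and Uma: together they cover plumbing, drywall, framing, insulation, flooring — every task.
Total fee: 11 + 4 + 5 = 20.
No cover costs less than 20.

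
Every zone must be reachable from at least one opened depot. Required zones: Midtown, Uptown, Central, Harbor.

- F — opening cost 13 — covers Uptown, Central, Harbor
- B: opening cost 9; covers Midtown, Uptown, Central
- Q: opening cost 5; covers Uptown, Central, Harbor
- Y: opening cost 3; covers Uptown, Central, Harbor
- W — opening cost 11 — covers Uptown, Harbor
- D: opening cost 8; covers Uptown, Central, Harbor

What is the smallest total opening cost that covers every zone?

12

This is an integer covering problem.
Choose B and Y: together they cover Midtown, Uptown, Central, Harbor — every zone.
Total opening cost: 9 + 3 = 12.
No cover costs less than 12.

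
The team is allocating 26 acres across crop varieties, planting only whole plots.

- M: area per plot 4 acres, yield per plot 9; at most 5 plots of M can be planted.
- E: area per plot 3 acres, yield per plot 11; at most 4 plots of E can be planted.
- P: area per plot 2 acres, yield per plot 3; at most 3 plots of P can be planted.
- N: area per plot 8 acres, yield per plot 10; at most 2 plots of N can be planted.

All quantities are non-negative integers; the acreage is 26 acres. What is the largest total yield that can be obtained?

74

This is a bounded integer knapsack.
E has the best ratio (11/3); taking only E gives at most 4×11 = 44 (stopped by the supply cap of 4).
Mixing does better — 3×M, 4×E, and 1×P: area 26 ≤ 26, yield 3·9 + 4·11 + 1·3 = 74.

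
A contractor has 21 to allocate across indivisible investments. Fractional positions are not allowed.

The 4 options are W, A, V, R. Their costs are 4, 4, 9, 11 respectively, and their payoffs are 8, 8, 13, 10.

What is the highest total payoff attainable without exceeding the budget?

29

V + R: cost 9 + 11 = 20 ≤ 21, payoff 13 + 10 = 23.
W + A + R: cost 4 + 4 + 11 = 19 ≤ 21, payoff 8 + 8 + 10 = 26.
W + A + V: cost 4 + 4 + 9 = 17 ≤ 21, payoff 8 + 8 + 13 = 29.
Best is W, A, and V with total payoff 29.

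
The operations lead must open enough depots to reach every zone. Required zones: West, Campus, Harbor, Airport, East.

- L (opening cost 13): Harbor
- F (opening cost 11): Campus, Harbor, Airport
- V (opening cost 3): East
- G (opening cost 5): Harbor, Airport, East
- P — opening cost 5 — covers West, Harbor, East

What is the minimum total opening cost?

16

Choose F and P: together they cover West, Campus, Harbor, Airport, East — every zone.
Total opening cost: 11 + 5 = 16.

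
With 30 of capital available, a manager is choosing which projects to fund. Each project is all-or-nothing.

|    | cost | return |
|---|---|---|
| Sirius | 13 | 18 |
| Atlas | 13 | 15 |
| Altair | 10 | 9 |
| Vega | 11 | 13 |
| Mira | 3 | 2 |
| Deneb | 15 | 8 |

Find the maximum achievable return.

35

This is a 0-1 knapsack instance.
Sirius + Atlas + Mira: cost 13 + 13 + 3 = 29 ≤ 30, return 18 + 15 + 2 = 35.
Sirius + Atlas: cost 13 + 13 = 26 ≤ 30, return 18 + 15 = 33.
Sirius + Vega + Mira: cost 13 + 11 + 3 = 27 ≤ 30, return 18 + 13 + 2 = 33.
Best is Sirius, Atlas, and Mira with total return 35.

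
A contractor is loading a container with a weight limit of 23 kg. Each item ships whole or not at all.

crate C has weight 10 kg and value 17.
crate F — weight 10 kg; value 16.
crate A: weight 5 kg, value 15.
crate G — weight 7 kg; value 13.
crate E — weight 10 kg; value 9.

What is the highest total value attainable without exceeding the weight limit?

Allowing fractional choices, the relaxed optimum would be about 46.6, but items are indivisible.
crate C + crate A + crate G: weight 10 + 5 + 7 = 22 ≤ 23, value 17 + 15 + 13 = 45.
crate F + crate A + crate G: weight 10 + 5 + 7 = 22 ≤ 23, value 16 + 15 + 13 = 44.
crate A + crate G + crate E: weight 5 + 7 + 10 = 22 ≤ 23, value 15 + 13 + 9 = 37.
Best is crate C, crate A, and crate G with total value 45.

45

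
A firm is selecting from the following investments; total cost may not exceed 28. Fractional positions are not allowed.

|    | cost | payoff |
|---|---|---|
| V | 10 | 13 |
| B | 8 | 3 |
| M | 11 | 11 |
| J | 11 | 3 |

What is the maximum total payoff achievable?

Allowing fractional choices, the relaxed optimum would be about 26.6, but investments are indivisible.
V + M: cost 10 + 11 = 21 ≤ 28, payoff 13 + 11 = 24.
V + B: cost 10 + 8 = 18 ≤ 28, payoff 13 + 3 = 16.
Best is V and M with total payoff 24.

24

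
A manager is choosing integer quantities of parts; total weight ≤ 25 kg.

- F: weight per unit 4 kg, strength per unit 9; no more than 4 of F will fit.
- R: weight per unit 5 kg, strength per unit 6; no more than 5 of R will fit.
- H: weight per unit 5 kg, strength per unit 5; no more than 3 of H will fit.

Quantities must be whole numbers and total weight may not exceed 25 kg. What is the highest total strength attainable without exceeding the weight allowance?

F has the best ratio (9/4); taking only F gives at most 4×9 = 36 (stopped by the supply cap of 4).
Mixing does better — 4×F and 1×R: weight 21 ≤ 25, strength 4·9 + 1·6 = 42.

42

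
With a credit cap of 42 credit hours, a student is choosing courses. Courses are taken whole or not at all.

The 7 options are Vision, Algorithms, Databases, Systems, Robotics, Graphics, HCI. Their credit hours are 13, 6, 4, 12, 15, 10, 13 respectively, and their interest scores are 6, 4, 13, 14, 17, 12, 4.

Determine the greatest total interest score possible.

This is a 0-1 knapsack instance.
Allowing fractional choices, the relaxed optimum would be about 56.7, but courses are indivisible.
Databases + Systems + Robotics + Graphics: credit hours 4 + 12 + 15 + 10 = 41 ≤ 42, interest score 13 + 14 + 17 + 12 = 56.
Algorithms + Databases + Systems + Robotics: credit hours 6 + 4 + 12 + 15 = 37 ≤ 42, interest score 4 + 13 + 14 + 17 = 48.
Best is Databases, Systems, Robotics, and Graphics with total interest score 56.

56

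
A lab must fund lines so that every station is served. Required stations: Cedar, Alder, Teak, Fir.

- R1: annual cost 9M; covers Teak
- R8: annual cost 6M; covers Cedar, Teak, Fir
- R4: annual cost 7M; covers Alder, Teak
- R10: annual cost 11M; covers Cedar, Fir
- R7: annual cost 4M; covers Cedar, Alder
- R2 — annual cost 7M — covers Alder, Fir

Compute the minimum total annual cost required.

10

This is a weighted set-cover instance.
Choose R8 and R7: together they cover Cedar, Alder, Teak, Fir — every station.
Total annual cost: 6 + 4 = 10.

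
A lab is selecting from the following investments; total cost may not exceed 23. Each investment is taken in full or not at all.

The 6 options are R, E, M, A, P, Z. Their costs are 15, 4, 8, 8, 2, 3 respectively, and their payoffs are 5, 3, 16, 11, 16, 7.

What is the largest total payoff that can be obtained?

50

Take M, A, P, and Z: cost 8 + 8 + 2 + 3 = 21 ≤ 23, payoff 16 + 11 + 16 + 7 = 50.
No other feasible combination does better.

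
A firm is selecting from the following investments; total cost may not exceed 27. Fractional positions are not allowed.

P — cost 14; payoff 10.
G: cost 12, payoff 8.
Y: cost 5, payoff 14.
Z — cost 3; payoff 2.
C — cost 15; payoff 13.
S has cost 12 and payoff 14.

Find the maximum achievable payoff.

30

Take Y, Z, and S: cost 5 + 3 + 12 = 20 ≤ 27, payoff 14 + 2 + 14 = 30.
No other feasible combination does better.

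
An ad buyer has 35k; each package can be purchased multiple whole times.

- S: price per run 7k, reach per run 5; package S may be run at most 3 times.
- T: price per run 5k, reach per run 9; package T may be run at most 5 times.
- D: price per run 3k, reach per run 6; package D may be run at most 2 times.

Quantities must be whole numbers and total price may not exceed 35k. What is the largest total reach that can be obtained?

1×S, 5×T, and 1×D: price 35 ≤ 35, reach 1·5 + 5·9 + 1·6 = 56.
5×T and 2×D: price 31 ≤ 35, reach 5·9 + 2·6 = 57.
Best is 57.

57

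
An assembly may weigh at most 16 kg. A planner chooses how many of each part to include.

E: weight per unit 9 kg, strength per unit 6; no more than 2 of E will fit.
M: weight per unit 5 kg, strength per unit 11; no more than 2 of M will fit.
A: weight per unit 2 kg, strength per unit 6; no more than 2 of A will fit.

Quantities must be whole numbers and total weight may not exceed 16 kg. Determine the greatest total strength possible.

34

This is a bounded integer knapsack.
Take 2×M and 2×A: weight 14 ≤ 16, strength 2·11 + 2·6 = 34.
A has the best ratio (6/2) and is taken to its limit of 2; remaining capacity is filled optimally with the others.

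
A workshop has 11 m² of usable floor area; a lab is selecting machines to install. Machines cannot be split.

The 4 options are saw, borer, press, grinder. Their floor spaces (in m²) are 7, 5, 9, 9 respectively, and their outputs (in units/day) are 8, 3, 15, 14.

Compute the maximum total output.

Allowing fractional choices, the relaxed optimum would be about 18.1, but machines are indivisible.
saw: floor space 7 ≤ 11, output 8.
press: floor space 9 ≤ 11, output 15.
grinder: floor space 9 ≤ 11, output 14.
Best is press with total output 15.

15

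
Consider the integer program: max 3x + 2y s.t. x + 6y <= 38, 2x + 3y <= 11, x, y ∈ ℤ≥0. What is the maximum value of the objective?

(x,y)=(5,0): 1·5+6·0=5≤38, 2·5+3·0=10≤11, objective 15.
(x,y)=(4,1): 1·4+6·1=10≤38, 2·4+3·1=11≤11, objective 14.
(x,y)=(4,0): 1·4+6·0=4≤38, 2·4+3·0=8≤11, objective 12.
No feasible integer point exceeds 15.

15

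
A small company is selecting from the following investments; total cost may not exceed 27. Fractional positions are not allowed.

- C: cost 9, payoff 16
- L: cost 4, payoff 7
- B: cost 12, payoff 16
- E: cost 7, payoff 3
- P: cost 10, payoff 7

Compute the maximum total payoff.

C + B: cost 9 + 12 = 21 ≤ 27, payoff 16 + 16 = 32.
C + L + P: cost 9 + 4 + 10 = 23 ≤ 27, payoff 16 + 7 + 7 = 30.
C + L + B: cost 9 + 4 + 12 = 25 ≤ 27, payoff 16 + 7 + 16 = 39.
Best is C, L, and B with total payoff 39.

39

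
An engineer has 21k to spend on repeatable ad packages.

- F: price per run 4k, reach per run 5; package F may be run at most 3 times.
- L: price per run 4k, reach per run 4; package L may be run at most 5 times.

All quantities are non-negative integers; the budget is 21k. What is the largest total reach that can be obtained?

Take 3×F and 2×L: price 20 ≤ 21, reach 3·5 + 2·4 = 23.
F has the best ratio (5/4) and is taken to its limit of 3; remaining capacity is filled optimally with the others.

23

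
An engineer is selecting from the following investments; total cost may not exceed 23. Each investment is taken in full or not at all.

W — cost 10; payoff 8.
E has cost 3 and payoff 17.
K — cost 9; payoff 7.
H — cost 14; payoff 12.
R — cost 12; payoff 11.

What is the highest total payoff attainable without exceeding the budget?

32

This is an integer program with binary decision variables.
Allowing fractional choices, the relaxed optimum would be about 34.9, but investments are indivisible.
E + H: cost 3 + 14 = 17 ≤ 23, payoff 17 + 12 = 29.
W + E + K: cost 10 + 3 + 9 = 22 ≤ 23, payoff 8 + 17 + 7 = 32.
Best is W, E, and K with total payoff 32.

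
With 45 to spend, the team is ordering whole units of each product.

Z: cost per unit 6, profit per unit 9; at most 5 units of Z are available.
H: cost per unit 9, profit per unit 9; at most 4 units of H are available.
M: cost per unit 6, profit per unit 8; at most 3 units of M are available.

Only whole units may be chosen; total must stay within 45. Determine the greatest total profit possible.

62

Z has the best ratio (9/6); taking only Z gives at most 5×9 = 45 (stopped by the supply cap of 5).
Mixing does better — 5×Z, 1×H, and 1×M: cost 45 ≤ 45, profit 5·9 + 1·9 + 1·8 = 62.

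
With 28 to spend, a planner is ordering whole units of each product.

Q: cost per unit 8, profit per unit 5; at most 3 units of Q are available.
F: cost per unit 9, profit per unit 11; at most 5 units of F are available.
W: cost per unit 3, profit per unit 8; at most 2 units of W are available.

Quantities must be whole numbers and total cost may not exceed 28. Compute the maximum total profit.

38

W has the best ratio (8/3); taking only W gives at most 2×8 = 16 (stopped by the supply cap of 2).
Mixing does better — 2×F and 2×W: cost 24 ≤ 28, profit 2·11 + 2·8 = 38.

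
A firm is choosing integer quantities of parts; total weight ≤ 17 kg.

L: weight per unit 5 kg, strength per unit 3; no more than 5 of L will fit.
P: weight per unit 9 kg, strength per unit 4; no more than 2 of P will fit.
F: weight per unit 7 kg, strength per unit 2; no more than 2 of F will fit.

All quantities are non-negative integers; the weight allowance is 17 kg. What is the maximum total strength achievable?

9

2×L and 1×F: weight 17 ≤ 17, strength 2·3 + 1·2 = 8.
3×L: weight 15 ≤ 17, strength 3·3 = 9.
Best is 9.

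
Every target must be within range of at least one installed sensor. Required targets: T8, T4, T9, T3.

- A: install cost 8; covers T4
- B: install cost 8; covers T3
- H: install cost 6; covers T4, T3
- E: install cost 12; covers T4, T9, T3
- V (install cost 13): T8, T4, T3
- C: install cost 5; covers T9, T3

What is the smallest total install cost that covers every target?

This is a weighted set-cover instance.
The greedy cost-per-new-target heuristic would pick C, H, and V for 24, but a cheaper cover exists.
Choose V and C: together they cover T8, T4, T9, T3 — every target.
Total install cost: 13 + 5 = 18.
No cover costs less than 18.

18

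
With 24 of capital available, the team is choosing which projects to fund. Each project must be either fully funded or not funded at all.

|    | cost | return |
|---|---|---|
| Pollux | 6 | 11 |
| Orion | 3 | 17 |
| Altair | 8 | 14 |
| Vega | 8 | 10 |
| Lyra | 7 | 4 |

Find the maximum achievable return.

Pollux + Orion + Altair + Lyra: cost 6 + 3 + 8 + 7 = 24 ≤ 24, return 11 + 17 + 14 + 4 = 46.
Pollux + Orion + Altair: cost 6 + 3 + 8 = 17 ≤ 24, return 11 + 17 + 14 = 42.
Best is Pollux, Orion, Altair, and Lyra with total return 46.

46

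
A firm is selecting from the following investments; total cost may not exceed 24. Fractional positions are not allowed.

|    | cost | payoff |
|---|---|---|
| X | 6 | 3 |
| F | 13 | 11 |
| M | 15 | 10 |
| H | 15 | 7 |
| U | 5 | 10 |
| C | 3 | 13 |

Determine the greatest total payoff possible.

Take F, U, and C: cost 13 + 5 + 3 = 21 ≤ 24, payoff 11 + 10 + 13 = 34.
No other feasible combination does better.

34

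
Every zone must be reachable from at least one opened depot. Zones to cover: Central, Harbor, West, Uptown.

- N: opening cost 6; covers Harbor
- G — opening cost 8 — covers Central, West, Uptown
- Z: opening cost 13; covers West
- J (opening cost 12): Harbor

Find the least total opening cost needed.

This is a weighted set-cover instance.
Choose N and G: together they cover Central, Harbor, West, Uptown — every zone.
Total opening cost: 6 + 8 = 14.

14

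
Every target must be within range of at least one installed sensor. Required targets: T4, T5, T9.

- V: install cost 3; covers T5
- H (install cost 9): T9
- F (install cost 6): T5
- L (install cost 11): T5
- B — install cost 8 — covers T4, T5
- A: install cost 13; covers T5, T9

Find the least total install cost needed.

This is a weighted set-cover instance.
The greedy cost-per-new-target heuristic would pick V, B, and H for 20, but a cheaper cover exists.
Choose H and B: together they cover T4, T5, T9 — every target.
Total install cost: 9 + 8 = 17.
No cover costs less than 17.

17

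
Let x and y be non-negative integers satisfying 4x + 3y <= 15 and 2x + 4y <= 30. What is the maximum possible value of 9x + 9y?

45

(x,y)=(0,5) is feasible, giving 45.
(x,y)=(0,4) is feasible, giving 36.
No feasible integer point exceeds 45.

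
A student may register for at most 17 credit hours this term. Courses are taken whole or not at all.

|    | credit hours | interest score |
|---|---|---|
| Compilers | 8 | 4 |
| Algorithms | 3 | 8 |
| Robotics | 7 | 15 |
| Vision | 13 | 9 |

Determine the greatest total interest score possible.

23

Allowing fractional choices, the relaxed optimum would be about 27.8, but courses are indivisible.
Algorithms + Vision: credit hours 3 + 13 = 16 ≤ 17, interest score 8 + 9 = 17.
Algorithms + Robotics: credit hours 3 + 7 = 10 ≤ 17, interest score 8 + 15 = 23.
Compilers + Robotics: credit hours 8 + 7 = 15 ≤ 17, interest score 4 + 15 = 19.
Best is Algorithms and Robotics with total interest score 23.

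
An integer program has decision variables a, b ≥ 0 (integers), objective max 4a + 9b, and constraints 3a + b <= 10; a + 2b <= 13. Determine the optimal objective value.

Relaxing integrality, the LP optimum is 58.50 at (a,b) = (0, 6.5), which is not an integer point.
(a,b)=(1,6): 3·1+1·6=9≤10, 1·1+2·6=13≤13, objective 58.
(a,b)=(0,6): 3·0+1·6=6≤10, 1·0+2·6=12≤13, objective 54.
(a,b)=(1,5): 3·1+1·5=8≤10, 1·1+2·5=11≤13, objective 49.
The best lattice point is (1,6), giving 58.

58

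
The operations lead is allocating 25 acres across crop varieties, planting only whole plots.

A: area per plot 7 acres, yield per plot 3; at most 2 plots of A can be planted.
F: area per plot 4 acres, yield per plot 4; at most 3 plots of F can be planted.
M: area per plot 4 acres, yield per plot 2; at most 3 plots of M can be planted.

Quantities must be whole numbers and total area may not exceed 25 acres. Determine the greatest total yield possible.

F has the best ratio (4/4); taking only F gives at most 3×4 = 12 (stopped by the supply cap of 3).
Mixing does better — 3×F and 3×M: area 24 ≤ 25, yield 3·4 + 3·2 = 18.

18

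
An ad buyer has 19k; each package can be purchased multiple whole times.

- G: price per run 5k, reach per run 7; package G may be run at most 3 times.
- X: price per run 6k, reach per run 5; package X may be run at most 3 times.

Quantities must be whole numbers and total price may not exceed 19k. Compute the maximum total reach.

21

Take 3×G: price 15 ≤ 19, reach 3·7 = 21.
G has the best ratio (7/5) and is taken to its limit of 3; remaining capacity is filled optimally with the others.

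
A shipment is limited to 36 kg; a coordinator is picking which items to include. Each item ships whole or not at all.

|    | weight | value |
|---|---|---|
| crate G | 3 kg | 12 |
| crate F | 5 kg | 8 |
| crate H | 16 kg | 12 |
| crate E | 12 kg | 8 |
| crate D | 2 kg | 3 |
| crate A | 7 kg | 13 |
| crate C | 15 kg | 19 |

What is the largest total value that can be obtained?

Allowing fractional choices, the relaxed optimum would be about 58.0, but items are indivisible.
crate G + crate F + crate A + crate C: weight 3 + 5 + 7 + 15 = 30 ≤ 36, value 12 + 8 + 13 + 19 = 52.
crate G + crate F + crate H + crate D + crate A: weight 3 + 5 + 16 + 2 + 7 = 33 ≤ 36, value 12 + 8 + 12 + 3 + 13 = 48.
crate G + crate F + crate D + crate A + crate C: weight 3 + 5 + 2 + 7 + 15 = 32 ≤ 36, value 12 + 8 + 3 + 13 + 19 = 55.
Best is crate G, crate F, crate D, crate A, and crate C with total value 55.

55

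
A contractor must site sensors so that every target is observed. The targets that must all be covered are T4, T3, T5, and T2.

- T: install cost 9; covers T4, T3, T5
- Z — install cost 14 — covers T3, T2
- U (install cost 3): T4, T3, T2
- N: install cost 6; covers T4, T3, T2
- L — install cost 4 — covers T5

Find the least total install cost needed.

7

Choose U and L: together they cover T4, T3, T5, T2 — every target.
Total install cost: 3 + 4 = 7.
No cover costs less than 7.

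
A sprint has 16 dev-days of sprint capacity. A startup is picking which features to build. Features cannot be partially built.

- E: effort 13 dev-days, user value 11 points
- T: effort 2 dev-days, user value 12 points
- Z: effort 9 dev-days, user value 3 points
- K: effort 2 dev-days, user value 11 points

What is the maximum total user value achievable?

26

Treat it as a binary knapsack problem.
Take T, Z, and K: effort 2 + 9 + 2 = 13 ≤ 16, user value 12 + 3 + 11 = 26.
No other feasible combination does better.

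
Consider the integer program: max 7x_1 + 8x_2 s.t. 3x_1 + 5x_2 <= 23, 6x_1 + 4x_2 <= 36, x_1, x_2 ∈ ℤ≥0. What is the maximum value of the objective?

Relaxing integrality, the LP optimum is 47.56 at (x_1,x_2) = (4.89, 1.67), which is not an integer point.
(x_1,x_2)=(4,2): 3·4+5·2=22≤23, 6·4+4·2=32≤36, objective 44.
(x_1,x_2)=(5,1): 3·5+5·1=20≤23, 6·5+4·1=34≤36, objective 43.
No feasible integer point exceeds 44.

44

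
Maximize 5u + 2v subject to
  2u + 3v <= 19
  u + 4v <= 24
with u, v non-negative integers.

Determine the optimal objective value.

(u,v)=(9,0) is feasible, giving 45.
(u,v)=(8,1) is feasible, giving 42.
(u,v)=(8,0) is feasible, giving 40.
No feasible integer point exceeds 45.

45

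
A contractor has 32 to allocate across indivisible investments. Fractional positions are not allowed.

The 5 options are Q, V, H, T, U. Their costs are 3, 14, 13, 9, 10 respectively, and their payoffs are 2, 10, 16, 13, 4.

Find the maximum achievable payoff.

Allowing fractional choices, the relaxed optimum would be about 36.1, but investments are indivisible.
H + T + U: cost 13 + 9 + 10 = 32 ≤ 32, payoff 16 + 13 + 4 = 33.
H + T: cost 13 + 9 = 22 ≤ 32, payoff 16 + 13 = 29.
Q + H + T: cost 3 + 13 + 9 = 25 ≤ 32, payoff 2 + 16 + 13 = 31.
Best is H, T, and U with total payoff 33.

33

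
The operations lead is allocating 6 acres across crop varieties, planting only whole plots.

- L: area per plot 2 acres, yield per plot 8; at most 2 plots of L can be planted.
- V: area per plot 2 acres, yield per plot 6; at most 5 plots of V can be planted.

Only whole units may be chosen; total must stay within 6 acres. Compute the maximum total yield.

22

L has the best ratio (8/2); taking only L gives at most 2×8 = 16 (stopped by the supply cap of 2).
Mixing does better — 2×L and 1×V: area 6 ≤ 6, yield 2·8 + 1·6 = 22.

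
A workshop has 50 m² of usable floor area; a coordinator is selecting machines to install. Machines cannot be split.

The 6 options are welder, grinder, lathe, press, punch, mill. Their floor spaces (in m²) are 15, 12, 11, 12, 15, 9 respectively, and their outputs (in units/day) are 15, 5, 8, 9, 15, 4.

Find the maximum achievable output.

42

welder + lathe + punch + mill: floor space 15 + 11 + 15 + 9 = 50 ≤ 50, output 15 + 8 + 15 + 4 = 42.
welder + press + punch: floor space 15 + 12 + 15 = 42 ≤ 50, output 15 + 9 + 15 = 39.
Best is welder, lathe, punch, and mill with total output 42.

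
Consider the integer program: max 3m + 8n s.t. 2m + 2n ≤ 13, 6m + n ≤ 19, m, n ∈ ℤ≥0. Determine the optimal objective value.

The continuous relaxation peaks at (0, 6.5) with value 52.00; rounding to a feasible lattice point costs some objective.
(m,n)=(0,6): 2·0+2·6=12≤13, 6·0+1·6=6≤19, objective 48.
(m,n)=(1,5): 2·1+2·5=12≤13, 6·1+1·5=11≤19, objective 43.
No feasible integer point exceeds 48.

48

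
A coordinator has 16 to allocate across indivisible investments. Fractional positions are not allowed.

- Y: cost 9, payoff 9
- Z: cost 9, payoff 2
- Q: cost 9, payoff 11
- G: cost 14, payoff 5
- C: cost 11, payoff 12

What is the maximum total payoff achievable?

Q: cost 9 ≤ 16, payoff 11.
C: cost 11 ≤ 16, payoff 12.
Best is C with total payoff 12.

12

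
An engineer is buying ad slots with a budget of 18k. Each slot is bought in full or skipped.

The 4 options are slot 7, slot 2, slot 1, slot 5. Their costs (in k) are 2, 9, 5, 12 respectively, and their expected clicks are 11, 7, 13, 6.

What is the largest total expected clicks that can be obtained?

Treat it as a binary knapsack problem.
Take slot 7, slot 2, and slot 1: cost 2 + 9 + 5 = 16 ≤ 18, expected clicks 11 + 7 + 13 = 31.
No other feasible combination does better.

31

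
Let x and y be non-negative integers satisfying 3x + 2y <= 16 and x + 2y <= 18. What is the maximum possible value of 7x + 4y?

36

The continuous relaxation peaks at (5.33, 0) with value 37.33; rounding to a feasible lattice point costs some objective.
(x,y)=(4,2) is feasible, giving 36.
(x,y)=(5,0) is feasible, giving 35.
(x,y)=(3,3) is feasible, giving 33.
The best lattice point is (4,2), giving 36.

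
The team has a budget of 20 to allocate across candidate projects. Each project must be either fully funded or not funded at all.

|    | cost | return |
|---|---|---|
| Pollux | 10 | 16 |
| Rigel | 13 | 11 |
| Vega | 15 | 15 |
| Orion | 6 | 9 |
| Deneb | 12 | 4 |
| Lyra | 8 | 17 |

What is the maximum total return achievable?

Take Pollux and Lyra: cost 10 + 8 = 18 ≤ 20, return 16 + 17 = 33.
No other feasible combination does better.

33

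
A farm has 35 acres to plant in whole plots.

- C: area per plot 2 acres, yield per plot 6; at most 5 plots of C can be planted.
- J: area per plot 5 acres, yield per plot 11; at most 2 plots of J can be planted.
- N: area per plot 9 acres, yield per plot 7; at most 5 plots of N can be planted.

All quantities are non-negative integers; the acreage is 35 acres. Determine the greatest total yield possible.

Take 5×C, 2×J, and 1×N: area 29 ≤ 35, yield 5·6 + 2·11 + 1·7 = 59.
C has the best ratio (6/2) and is taken to its limit of 5; remaining capacity is filled optimally with the others.

59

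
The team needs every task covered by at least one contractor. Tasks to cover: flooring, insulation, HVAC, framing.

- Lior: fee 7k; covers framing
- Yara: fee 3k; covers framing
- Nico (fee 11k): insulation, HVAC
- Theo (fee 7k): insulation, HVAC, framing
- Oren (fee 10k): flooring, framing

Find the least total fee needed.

Choose Theo and Oren: together they cover flooring, insulation, HVAC, framing — every task.
Total fee: 7 + 10 = 17.

17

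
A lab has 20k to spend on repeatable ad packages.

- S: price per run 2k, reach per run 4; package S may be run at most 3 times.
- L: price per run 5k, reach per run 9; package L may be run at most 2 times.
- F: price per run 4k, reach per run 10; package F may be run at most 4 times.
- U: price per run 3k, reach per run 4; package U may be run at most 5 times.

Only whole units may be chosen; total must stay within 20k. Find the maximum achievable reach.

48

4×F and 1×U: price 19 ≤ 20, reach 4·10 + 1·4 = 44.
2×S and 4×F: price 20 ≤ 20, reach 2·4 + 4·10 = 48.
Best is 48.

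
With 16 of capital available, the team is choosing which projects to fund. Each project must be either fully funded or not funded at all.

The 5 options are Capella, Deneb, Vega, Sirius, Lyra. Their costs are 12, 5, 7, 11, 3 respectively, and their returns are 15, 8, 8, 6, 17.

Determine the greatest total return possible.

Allowing fractional choices, the relaxed optimum would be about 35.0, but projects are indivisible.
Deneb + Lyra: cost 5 + 3 = 8 ≤ 16, return 8 + 17 = 25.
Capella + Lyra: cost 12 + 3 = 15 ≤ 16, return 15 + 17 = 32.
Deneb + Vega + Lyra: cost 5 + 7 + 3 = 15 ≤ 16, return 8 + 8 + 17 = 33.
Best is Deneb, Vega, and Lyra with total return 33.

33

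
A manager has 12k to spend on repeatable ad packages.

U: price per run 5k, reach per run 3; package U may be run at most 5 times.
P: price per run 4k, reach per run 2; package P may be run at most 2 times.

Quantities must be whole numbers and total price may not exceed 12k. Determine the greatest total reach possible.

6

This is a bounded integer knapsack.
2×U: price 10 ≤ 12, reach 2·3 = 6.
1×U and 1×P: price 9 ≤ 12, reach 1·3 + 1·2 = 5.
Best is 6.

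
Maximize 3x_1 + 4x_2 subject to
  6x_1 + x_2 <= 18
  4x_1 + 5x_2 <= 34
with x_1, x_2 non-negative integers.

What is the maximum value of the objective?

(x_1,x_2)=(1,6) is feasible, giving 27.
(x_1,x_2)=(2,5) is feasible, giving 26.
No feasible integer point exceeds 27.

27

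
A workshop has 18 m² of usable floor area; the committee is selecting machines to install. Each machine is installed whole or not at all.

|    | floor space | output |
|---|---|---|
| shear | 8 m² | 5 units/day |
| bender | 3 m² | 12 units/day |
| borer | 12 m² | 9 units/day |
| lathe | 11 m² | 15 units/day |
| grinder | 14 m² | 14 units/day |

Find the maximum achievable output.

This is a 0-1 knapsack instance.
Take bender and lathe: floor space 3 + 11 = 14 ≤ 18, output 12 + 15 = 27.
No other feasible combination does better.

27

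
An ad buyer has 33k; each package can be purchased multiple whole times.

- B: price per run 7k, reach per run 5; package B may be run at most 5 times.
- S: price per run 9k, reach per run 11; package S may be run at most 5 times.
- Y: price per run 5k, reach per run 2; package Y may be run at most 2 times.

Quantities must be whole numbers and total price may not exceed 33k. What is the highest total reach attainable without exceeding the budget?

35

3×S and 1×Y: price 32 ≤ 33, reach 3·11 + 1·2 = 35.
3×S: price 27 ≤ 33, reach 3·11 = 33.
Best is 35.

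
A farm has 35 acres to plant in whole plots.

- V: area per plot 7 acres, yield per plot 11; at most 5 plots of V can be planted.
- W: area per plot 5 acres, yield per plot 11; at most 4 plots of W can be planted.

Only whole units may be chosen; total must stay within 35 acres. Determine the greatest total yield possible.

66

W has the best ratio (11/5); taking only W gives at most 4×11 = 44 (stopped by the supply cap of 4).
Mixing does better — 2×V and 4×W: area 34 ≤ 35, yield 2·11 + 4·11 = 66.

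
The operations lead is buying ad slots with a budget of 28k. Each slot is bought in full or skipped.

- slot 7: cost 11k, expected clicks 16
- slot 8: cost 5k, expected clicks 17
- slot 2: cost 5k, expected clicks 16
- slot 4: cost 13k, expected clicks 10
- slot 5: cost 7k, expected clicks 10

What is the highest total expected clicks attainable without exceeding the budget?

59

Take slot 7, slot 8, slot 2, and slot 5: cost 11 + 5 + 5 + 7 = 28 ≤ 28, expected clicks 16 + 17 + 16 + 10 = 59.
No other feasible combination does better.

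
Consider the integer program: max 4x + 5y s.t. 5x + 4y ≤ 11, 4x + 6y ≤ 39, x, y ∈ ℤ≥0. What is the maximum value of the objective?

(x,y)=(0,2): 5·0+4·2=8≤11, 4·0+6·2=12≤39, objective 10.
(x,y)=(1,1): 5·1+4·1=9≤11, 4·1+6·1=10≤39, objective 9.
(x,y)=(0,1): 5·0+4·1=4≤11, 4·0+6·1=6≤39, objective 5.
No feasible integer point exceeds 10.

10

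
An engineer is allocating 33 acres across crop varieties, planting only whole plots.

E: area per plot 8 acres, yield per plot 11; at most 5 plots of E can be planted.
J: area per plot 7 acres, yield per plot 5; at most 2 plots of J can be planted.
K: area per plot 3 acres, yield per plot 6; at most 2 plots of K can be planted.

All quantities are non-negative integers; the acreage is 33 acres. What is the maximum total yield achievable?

45

This is a bounded integer knapsack.
4×E: area 32 ≤ 33, yield 4·11 = 44.
3×E and 2×K: area 30 ≤ 33, yield 3·11 + 2·6 = 45.
Best is 45.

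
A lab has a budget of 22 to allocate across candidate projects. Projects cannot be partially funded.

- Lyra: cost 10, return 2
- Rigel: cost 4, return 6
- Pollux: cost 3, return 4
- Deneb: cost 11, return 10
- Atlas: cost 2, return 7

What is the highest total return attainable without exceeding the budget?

27

Allowing fractional choices, the relaxed optimum would be about 27.4, but projects are indivisible.
Rigel + Pollux + Deneb + Atlas: cost 4 + 3 + 11 + 2 = 20 ≤ 22, return 6 + 4 + 10 + 7 = 27.
Pollux + Deneb + Atlas: cost 3 + 11 + 2 = 16 ≤ 22, return 4 + 10 + 7 = 21.
Rigel + Deneb + Atlas: cost 4 + 11 + 2 = 17 ≤ 22, return 6 + 10 + 7 = 23.
Best is Rigel, Pollux, Deneb, and Atlas with total return 27.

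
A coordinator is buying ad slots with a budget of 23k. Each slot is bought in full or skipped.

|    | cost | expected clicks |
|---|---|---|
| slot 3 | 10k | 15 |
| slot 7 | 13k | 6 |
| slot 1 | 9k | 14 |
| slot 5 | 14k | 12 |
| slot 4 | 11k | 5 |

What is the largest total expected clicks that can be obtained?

This is a 0-1 knapsack instance.
slot 3 + slot 1: cost 10 + 9 = 19 ≤ 23, expected clicks 15 + 14 = 29.
slot 1 + slot 5: cost 9 + 14 = 23 ≤ 23, expected clicks 14 + 12 = 26.
slot 3 + slot 7: cost 10 + 13 = 23 ≤ 23, expected clicks 15 + 6 = 21.
Best is slot 3 and slot 1 with total expected clicks 29.

29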